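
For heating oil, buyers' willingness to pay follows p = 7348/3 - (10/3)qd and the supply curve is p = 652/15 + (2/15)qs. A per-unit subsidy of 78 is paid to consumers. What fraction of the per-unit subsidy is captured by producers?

Pre-subsidy: 7348/3 - (10/3)q = 652/15 + (2/15)q gives q* = 694 and p* = 136.
With the rebate, buyers effectively pay pb = ps − 78, where ps is the price sellers receive.
On the curves, pb = 7348/3 - (10/3)q and ps = 652/15 + (2/15)q; the wedge ps − pb = 78 gives 652/15 + (2/15)q − (7348/3 - (10/3)q) = 78, so q' = 716.5.
Then pb = 7348/3 − (10/3)·716.5 = 61 and ps = 652/15 + (2/15)·716.5 = 139.
Buyers' price falls by p* − pb = 136 − 61 = 75; sellers' price rises by ps − p* = 139 − 136 = 3.
So producers capture 3/78 = 1/26 of each unit of subsidy.

Producer share = 1/26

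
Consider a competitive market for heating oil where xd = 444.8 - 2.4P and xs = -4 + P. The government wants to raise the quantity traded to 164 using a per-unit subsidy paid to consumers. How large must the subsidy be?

At x = 164, invert demand for the buyer price: Pb = (444.8 − 164)/2.4 = 117; invert supply for the seller price: Ps = (164 − (-4))/1 = 168.
The subsidy must fill the gap: s = Ps − Pb = 168 − 117 = 51.

Required subsidy s = 51 per unit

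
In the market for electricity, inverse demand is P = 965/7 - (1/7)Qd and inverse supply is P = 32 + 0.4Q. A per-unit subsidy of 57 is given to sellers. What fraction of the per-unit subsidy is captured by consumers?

Consumer share = 5/19

Pre-subsidy: 965/7 - (1/7)Q = 32 + 0.4Q gives Q* = 195 and P* = 110.
With the subsidy, sellers receive Ps = Pb + 57 for each unit, where Pb is the price buyers pay.
On the curves, Pb = 965/7 - (1/7)Q and Ps = 32 + 0.4Q; the wedge Ps − Pb = 57 gives 32 + 0.4Q − (965/7 - (1/7)Q) = 57, so Q' = 300.
Then Pb = 965/7 − (1/7)·300 = 95 and Ps = 32 + 0.4·300 = 152.
Buyers' price falls by P* − Pb = 110 − 95 = 15; sellers' price rises by Ps − P* = 152 − 110 = 42.
So consumers capture 15/57 = 5/19 of each unit of subsidy.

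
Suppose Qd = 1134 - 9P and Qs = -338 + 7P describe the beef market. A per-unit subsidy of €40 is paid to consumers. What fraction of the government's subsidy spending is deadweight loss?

DWL / government spending = 35/206

Pre-subsidy: 1134 - 9P = -338 + 7P gives P* = 92, Q* = 306.
With the rebate, buyers effectively pay Pb = Ps − 40, where Ps is the price sellers receive.
Demand in terms of Ps becomes Qd = 1134 − 9(Ps − 40) = 1494 - 9Ps. Setting this equal to supply: 1494 - 9Ps = -338 + 7Ps, so Ps = 114.5.
Buyers pay Pb = 114.5 − 40 = 74.5; Q' = -338 + 7·114.5 = 463.5.
ΔCS = ½(306 + 463.5)(92 − 74.5) = 6733.125; ΔPS = ½(306 + 463.5)(114.5 − 92) = 8656.875.
Government spending = 40 × 463.5 = 18540.
DWL = ½ × 40 × (463.5 − 306) = 3150; fraction = 3150 / 18540 = 35/206.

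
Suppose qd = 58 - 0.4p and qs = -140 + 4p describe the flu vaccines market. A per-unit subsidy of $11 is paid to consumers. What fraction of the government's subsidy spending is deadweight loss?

DWL / government spending = 1/22

Pre-subsidy: 58 - 0.4p = -140 + 4p gives p* = 45, q* = 40.
With the rebate, buyers effectively pay pb = ps − 11, where ps is the price sellers receive.
Demand in terms of ps becomes qd = 58 − 0.4(ps − 11) = 62.4 - 0.4ps. Setting this equal to supply: 62.4 - 0.4ps = -140 + 4ps, so ps = 46.
Buyers pay pb = 46 − 11 = 35; q' = -140 + 4·46 = 44.
ΔCS = ½(40 + 44)(45 − 35) = 420; ΔPS = ½(40 + 44)(46 − 45) = 42.
Government spending = 11 × 44 = 484.
DWL = ½ × 11 × (44 − 40) = 22; fraction = 22 / 484 = 1/22.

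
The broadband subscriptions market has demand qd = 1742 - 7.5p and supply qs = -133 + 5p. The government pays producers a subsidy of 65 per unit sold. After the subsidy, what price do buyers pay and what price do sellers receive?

Pre-subsidy: 1742 - 7.5p = -133 + 5p gives p* = 150, q* = 617.
With the subsidy, sellers receive ps = pb + 65 for each unit, where pb is the price buyers pay.
Supply in terms of pb becomes qs = -133 + 5(pb + 65) = 192 + 5pb. Setting this equal to demand: 1742 - 7.5pb = 192 + 5pb, so pb = 124.
Sellers receive ps = 124 + 65 = 189; q' = 1742 − 7.5·124 = 812.

Buyers pay 124; sellers receive 189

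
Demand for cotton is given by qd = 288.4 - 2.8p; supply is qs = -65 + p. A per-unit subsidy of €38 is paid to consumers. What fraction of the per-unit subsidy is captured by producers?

Producer share = 14/19

Pre-subsidy: 288.4 - 2.8p = -65 + p gives p* = 93, q* = 28.
With the rebate, buyers effectively pay pb = ps − 38, where ps is the price sellers receive.
Demand in terms of ps becomes qd = 288.4 − 2.8(ps − 38) = 394.8 - 2.8ps. Setting this equal to supply: 394.8 - 2.8ps = -65 + ps, so ps = 121.
Buyers pay pb = 121 − 38 = 83; q' = -65 + 1·121 = 56.
Buyers' price falls by p* − pb = 93 − 83 = 10; sellers' price rises by ps − p* = 121 − 93 = 28.
So producers capture 28/38 = 14/19 of each unit of subsidy.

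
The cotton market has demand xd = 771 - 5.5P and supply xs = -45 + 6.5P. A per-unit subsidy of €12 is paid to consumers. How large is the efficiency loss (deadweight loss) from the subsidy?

Pre-subsidy: 771 - 5.5P = -45 + 6.5P gives P* = 68, x* = 397.
With the rebate, buyers effectively pay Pb = Ps − 12, where Ps is the price sellers receive.
Demand in terms of Ps becomes xd = 771 − 5.5(Ps − 12) = 837 - 5.5Ps. Setting this equal to supply: 837 - 5.5Ps = -45 + 6.5Ps, so Ps = 73.5.
Buyers pay Pb = 73.5 − 12 = 61.5; x' = -45 + 6.5·73.5 = 432.75.
The subsidy expands output by 432.75 − 397 = 35.75 past the efficient level; on those units the gap between marginal cost and willingness to pay runs from 0 up to 12.
DWL = ½ × 12 × 35.75 = 214.5.

Deadweight loss = €214.5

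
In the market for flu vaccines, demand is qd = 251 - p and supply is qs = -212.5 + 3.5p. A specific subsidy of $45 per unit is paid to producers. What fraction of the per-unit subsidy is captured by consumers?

Consumer share = 7/9

Pre-subsidy: 251 - p = -212.5 + 3.5p gives p* = 103, q* = 148.
With the subsidy, sellers receive ps = pb + 45 for each unit, where pb is the price buyers pay.
Supply in terms of pb becomes qs = -212.5 + 3.5(pb + 45) = -55 + 3.5pb. Setting this equal to demand: 251 - pb = -55 + 3.5pb, so pb = 68.
Sellers receive ps = 68 + 45 = 113; q' = 251 − 1·68 = 183.
Buyers' price falls by p* − pb = 103 − 68 = 35; sellers' price rises by ps − p* = 113 − 103 = 10.
So consumers capture 35/45 = 7/9 of each unit of subsidy.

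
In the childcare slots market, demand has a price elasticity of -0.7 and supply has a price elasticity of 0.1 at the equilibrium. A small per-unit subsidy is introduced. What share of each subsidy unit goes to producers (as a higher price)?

For a small subsidy around the equilibrium, the benefit split depends on the relative slopes, which at a point are proportional to the elasticities.
Buyer share = εs/(εs + |εd|) = 0.1/(0.1 + 0.7) = 0.125; seller share = |εd|/(εs + |εd|) = 0.875.
So producers capture 0.875 of the subsidy.

Producer share = 0.875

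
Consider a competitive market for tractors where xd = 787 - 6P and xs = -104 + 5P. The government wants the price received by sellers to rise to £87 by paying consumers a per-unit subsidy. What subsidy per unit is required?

Required subsidy s = £11 per unit

At a seller price of 87, quantity supplied is -104 + 5·87 = 331.
Buyers absorb 331 only when they pay Pb with 787 − 6·Pb = 331, i.e. Pb = 76.
s = Ps − Pb = 87 − 76 = 11.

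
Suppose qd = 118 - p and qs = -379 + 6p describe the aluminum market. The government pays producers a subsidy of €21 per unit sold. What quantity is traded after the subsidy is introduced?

Pre-subsidy: 118 - p = -379 + 6p gives p* = 71, q* = 47.
With the subsidy, sellers receive ps = pb + 21 for each unit, where pb is the price buyers pay.
Supply in terms of pb becomes qs = -379 + 6(pb + 21) = -253 + 6pb. Setting this equal to demand: 118 - pb = -253 + 6pb, so pb = 53.
Sellers receive ps = 53 + 21 = 74; q' = 118 − 1·53 = 65.

q' = 65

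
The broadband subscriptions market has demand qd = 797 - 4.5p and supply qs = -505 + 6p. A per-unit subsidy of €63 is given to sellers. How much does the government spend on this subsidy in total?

Pre-subsidy: 797 - 4.5p = -505 + 6p gives p* = 124, q* = 239.
With the subsidy, sellers receive ps = pb + 63 for each unit, where pb is the price buyers pay.
Supply in terms of pb becomes qs = -505 + 6(pb + 63) = -127 + 6pb. Setting this equal to demand: 797 - 4.5pb = -127 + 6pb, so pb = 88.
Sellers receive ps = 88 + 63 = 151; q' = 797 − 4.5·88 = 401.
Government outlay = subsidy × quantity = 63 × 401 = 25263.

Government cost = €25263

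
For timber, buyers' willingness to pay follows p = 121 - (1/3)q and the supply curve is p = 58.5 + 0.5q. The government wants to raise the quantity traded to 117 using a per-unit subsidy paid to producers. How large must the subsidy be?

At q = 117, from the demand curve buyers pay pb = 121 − (1/3)·117 = 82; from the supply curve sellers need ps = 58.5 + 0.5·117 = 117.
The subsidy must fill the gap: s = ps − pb = 117 − 82 = 35.

Required subsidy s = 35 per unit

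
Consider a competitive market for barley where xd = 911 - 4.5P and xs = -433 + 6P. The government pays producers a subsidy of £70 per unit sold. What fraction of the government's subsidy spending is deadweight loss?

DWL / government spending = 18/103

Pre-subsidy: 911 - 4.5P = -433 + 6P gives P* = 128, x* = 335.
With the subsidy, sellers receive Ps = Pb + 70 for each unit, where Pb is the price buyers pay.
Supply in terms of Pb becomes xs = -433 + 6(Pb + 70) = -13 + 6Pb. Setting this equal to demand: 911 - 4.5Pb = -13 + 6Pb, so Pb = 88.
Sellers receive Ps = 88 + 70 = 158; x' = 911 − 4.5·88 = 515.
ΔCS = ½(335 + 515)(128 − 88) = 17000; ΔPS = ½(335 + 515)(158 − 128) = 12750.
Government spending = 70 × 515 = 36050.
DWL = ½ × 70 × (515 − 335) = 6300; fraction = 6300 / 36050 = 18/103.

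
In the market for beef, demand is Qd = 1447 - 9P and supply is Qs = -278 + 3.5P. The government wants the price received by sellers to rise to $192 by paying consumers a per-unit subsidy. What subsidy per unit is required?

At a seller price of 192, quantity supplied is -278 + 3.5·192 = 394.
Buyers absorb 394 only when they pay Pb with 1447 − 9·Pb = 394, i.e. Pb = 117.
s = Ps − Pb = 192 − 117 = 75.

Required subsidy s = $75 per unit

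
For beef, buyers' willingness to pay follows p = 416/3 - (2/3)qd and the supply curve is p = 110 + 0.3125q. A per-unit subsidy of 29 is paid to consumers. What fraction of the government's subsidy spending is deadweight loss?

Pre-subsidy: 416/3 - (2/3)q = 110 + 0.3125q gives q* = 1376/47 and p* = 5600/47.
With the rebate, buyers effectively pay pb = ps − 29, where ps is the price sellers receive.
On the curves, pb = 416/3 - (2/3)q and ps = 110 + 0.3125q; the wedge ps − pb = 29 gives 110 + 0.3125q − (416/3 - (2/3)q) = 29, so q' = 2768/47.
Then pb = 416/3 − (2/3)·(2768/47) = 4672/47 and ps = 110 + 0.3125·(2768/47) = 6035/47.
ΔCS = ½(1376/47 + 2768/47)(5600/47 − 4672/47) = 1922816/2209; ΔPS = ½(1376/47 + 2768/47)(6035/47 − 5600/47) = 901320/2209.
Government spending = 29 × 2768/47 = 80272/47.
DWL = ½ × 29 × (2768/47 − 1376/47) = 20184/47; fraction = (20184/47) / (80272/47) = 87/346.

DWL / government spending = 87/346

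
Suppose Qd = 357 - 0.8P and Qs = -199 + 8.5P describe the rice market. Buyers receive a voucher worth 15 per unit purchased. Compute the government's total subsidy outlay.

Pre-subsidy: 357 - 0.8P = -199 + 8.5P gives P* = 5560/93, Q* = 28753/93.
With the rebate, buyers effectively pay Pb = Ps − 15, where Ps is the price sellers receive.
Demand in terms of Ps becomes Qd = 357 − 0.8(Ps − 15) = 369 - 0.8Ps. Setting this equal to supply: 369 - 0.8Ps = -199 + 8.5Ps, so Ps = 5680/93.
Buyers pay Pb = 5680/93 − 15 = 4285/93; Q' = -199 + 8.5·(5680/93) = 29773/93.
Government outlay = subsidy × quantity = 15 × 29773/93 = 148865/31.

Government cost = 148865/31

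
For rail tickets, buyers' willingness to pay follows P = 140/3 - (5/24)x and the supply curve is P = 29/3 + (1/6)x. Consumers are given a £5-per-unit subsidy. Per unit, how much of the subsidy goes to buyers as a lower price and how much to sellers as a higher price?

Buyers gain 25/9 per unit; sellers gain 20/9 per unit

Pre-subsidy: 140/3 - (5/24)x = 29/3 + (1/6)x gives x* = 296/3 and P* = 235/9.
With the rebate, buyers effectively pay Pb = Ps − 5, where Ps is the price sellers receive.
On the curves, Pb = 140/3 - (5/24)x and Ps = 29/3 + (1/6)x; the wedge Ps − Pb = 5 gives 29/3 + (1/6)x − (140/3 - (5/24)x) = 5, so x' = 112.
Then Pb = 140/3 − (5/24)·112 = 70/3 and Ps = 29/3 + (1/6)·112 = 85/3.
Buyers' price falls by P* − Pb = 235/9 − 70/3 = 25/9; sellers' price rises by Ps − P* = 85/3 − 235/9 = 20/9.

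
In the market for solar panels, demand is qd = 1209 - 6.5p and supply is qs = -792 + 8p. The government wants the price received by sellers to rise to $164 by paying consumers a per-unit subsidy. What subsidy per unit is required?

Required subsidy s = $58 per unit

At a seller price of 164, quantity supplied is -792 + 8·164 = 520.
Buyers absorb 520 only when they pay pb with 1209 − 6.5·pb = 520, i.e. pb = 106.
s = ps − pb = 164 − 106 = 58.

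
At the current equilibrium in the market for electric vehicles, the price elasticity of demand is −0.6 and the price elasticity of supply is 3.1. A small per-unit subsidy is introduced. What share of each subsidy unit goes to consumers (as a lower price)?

For a small subsidy around the equilibrium, the benefit split depends on the relative slopes, which at a point are proportional to the elasticities.
Buyer share = εs/(εs + |εd|) = 3.1/(3.1 + 0.6) = 31/37; seller share = |εd|/(εs + |εd|) = 6/37.

Consumer share = 31/37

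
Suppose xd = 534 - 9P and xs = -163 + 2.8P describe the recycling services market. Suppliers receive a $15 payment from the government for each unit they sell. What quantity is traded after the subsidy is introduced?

Pre-subsidy: 534 - 9P = -163 + 2.8P gives P* = 3485/59, x* = 141/59.
With the subsidy, sellers receive Ps = Pb + 15 for each unit, where Pb is the price buyers pay.
Supply in terms of Pb becomes xs = -163 + 2.8(Pb + 15) = -121 + 2.8Pb. Setting this equal to demand: 534 - 9Pb = -121 + 2.8Pb, so Pb = 3275/59.
Sellers receive Ps = 3275/59 + 15 = 4160/59; x' = 534 − 9·(3275/59) = 2031/59.

x' = 2031/59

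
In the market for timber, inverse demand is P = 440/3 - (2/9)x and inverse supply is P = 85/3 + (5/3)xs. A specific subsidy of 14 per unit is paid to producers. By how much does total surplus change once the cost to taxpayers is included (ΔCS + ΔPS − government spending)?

Net change in total surplus = -882/17

Pre-subsidy: 440/3 - (2/9)x = 85/3 + (5/3)x gives x* = 1065/17 and P* = 6770/51.
With the subsidy, sellers receive Ps = Pb + 14 for each unit, where Pb is the price buyers pay.
On the curves, Pb = 440/3 - (2/9)x and Ps = 85/3 + (5/3)x; the wedge Ps − Pb = 14 gives 85/3 + (5/3)x − (440/3 - (2/9)x) = 14, so x' = 1191/17.
Then Pb = 440/3 − (2/9)·(1191/17) = 6686/51 and Ps = 85/3 + (5/3)·(1191/17) = 7400/51.
ΔCS = ½(1065/17 + 1191/17)(6770/51 − 6686/51) = 31584/289; ΔPS = ½(1065/17 + 1191/17)(7400/51 − 6770/51) = 236880/289.
Government spending = 14 × 1191/17 = 16674/17.
Net change = 31584/289 + 236880/289 − 16674/17 = -882/17. The loss equals the DWL triangle ½·14·126/17.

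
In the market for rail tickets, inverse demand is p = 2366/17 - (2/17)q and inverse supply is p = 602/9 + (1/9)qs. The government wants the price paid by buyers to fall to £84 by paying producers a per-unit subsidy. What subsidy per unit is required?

At a buyer price of 84, quantity demanded is 1183 − 8.5·84 = 469.
Sellers supply 469 only when they receive ps = 602/9 + (1/9)·469 = 119.
s = ps − pb = 119 − 84 = 35.

Required subsidy s = £35 per unit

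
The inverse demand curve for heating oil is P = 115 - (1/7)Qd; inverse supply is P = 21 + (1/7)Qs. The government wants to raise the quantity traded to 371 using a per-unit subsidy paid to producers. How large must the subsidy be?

Required subsidy s = 12 per unit

At Q = 371, from the demand curve buyers pay Pb = 115 − (1/7)·371 = 62; from the supply curve sellers need Ps = 21 + (1/7)·371 = 74.
The subsidy must fill the gap: s = Ps − Pb = 74 − 62 = 12.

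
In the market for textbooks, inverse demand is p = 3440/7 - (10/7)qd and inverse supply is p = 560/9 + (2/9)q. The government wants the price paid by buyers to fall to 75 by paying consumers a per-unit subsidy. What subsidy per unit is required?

At a buyer price of 75, quantity demanded is 344 − 0.7·75 = 291.5.
Sellers supply 291.5 only when they receive ps = 560/9 + (2/9)·291.5 = 127.
s = ps − pb = 127 − 75 = 52.

Required subsidy s = 52 per unit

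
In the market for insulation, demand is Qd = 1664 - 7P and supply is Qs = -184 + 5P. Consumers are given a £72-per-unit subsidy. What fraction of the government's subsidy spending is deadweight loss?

Pre-subsidy: 1664 - 7P = -184 + 5P gives P* = 154, Q* = 586.
With the rebate, buyers effectively pay Pb = Ps − 72, where Ps is the price sellers receive.
Demand in terms of Ps becomes Qd = 1664 − 7(Ps − 72) = 2168 - 7Ps. Setting this equal to supply: 2168 - 7Ps = -184 + 5Ps, so Ps = 196.
Buyers pay Pb = 196 − 72 = 124; Q' = -184 + 5·196 = 796.
ΔCS = ½(586 + 796)(154 − 124) = 20730; ΔPS = ½(586 + 796)(196 − 154) = 29022.
Government spending = 72 × 796 = 57312.
DWL = ½ × 72 × (796 − 586) = 7560; fraction = 7560 / 57312 = 105/796.

DWL / government spending = 105/796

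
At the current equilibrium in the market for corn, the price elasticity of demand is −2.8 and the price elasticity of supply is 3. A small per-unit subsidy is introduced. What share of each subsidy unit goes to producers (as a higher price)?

Producer share = 14/29

For a small subsidy around the equilibrium, the benefit split depends on the relative slopes, which at a point are proportional to the elasticities.
Buyer share = εs/(εs + |εd|) = 3/(3 + 2.8) = 15/29; seller share = |εd|/(εs + |εd|) = 14/29.
So producers capture 14/29 of the subsidy.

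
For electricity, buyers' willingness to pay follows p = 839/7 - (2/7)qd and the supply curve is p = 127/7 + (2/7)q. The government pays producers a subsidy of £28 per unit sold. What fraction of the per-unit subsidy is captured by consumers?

Consumer share = 0.5

Pre-subsidy: 839/7 - (2/7)q = 127/7 + (2/7)q gives q* = 178 and p* = 69.
With the subsidy, sellers receive ps = pb + 28 for each unit, where pb is the price buyers pay.
On the curves, pb = 839/7 - (2/7)q and ps = 127/7 + (2/7)q; the wedge ps − pb = 28 gives 127/7 + (2/7)q − (839/7 - (2/7)q) = 28, so q' = 227.
Then pb = 839/7 − (2/7)·227 = 55 and ps = 127/7 + (2/7)·227 = 83.
Buyers' price falls by p* − pb = 69 − 55 = 14; sellers' price rises by ps − p* = 83 − 69 = 14.
So consumers capture 14/28 = 0.5 of each unit of subsidy.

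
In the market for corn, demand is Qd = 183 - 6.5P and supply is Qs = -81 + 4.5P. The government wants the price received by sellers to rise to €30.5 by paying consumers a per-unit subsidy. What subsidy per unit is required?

At a seller price of 30.5, quantity supplied is -81 + 4.5·30.5 = 56.25.
Buyers absorb 56.25 only when they pay Pb with 183 − 6.5·Pb = 56.25, i.e. Pb = 19.5.
s = Ps − Pb = 30.5 − 19.5 = 11.

Required subsidy s = €11 per unit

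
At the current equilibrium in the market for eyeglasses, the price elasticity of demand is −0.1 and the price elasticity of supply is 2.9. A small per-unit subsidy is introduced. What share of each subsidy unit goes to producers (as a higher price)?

Producer share = 1/30

For a small subsidy around the equilibrium, the benefit split depends on the relative slopes, which at a point are proportional to the elasticities.
Buyer share = εs/(εs + |εd|) = 2.9/(2.9 + 0.1) = 29/30; seller share = |εd|/(εs + |εd|) = 1/30.
So producers capture 1/30 of the subsidy.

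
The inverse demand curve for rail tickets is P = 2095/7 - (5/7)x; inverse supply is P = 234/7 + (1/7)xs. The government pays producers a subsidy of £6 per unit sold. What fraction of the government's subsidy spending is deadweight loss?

DWL / government spending = 21/1903

Pre-subsidy: 2095/7 - (5/7)x = 234/7 + (1/7)x gives x* = 1861/6 and P* = 3265/42.
With the subsidy, sellers receive Ps = Pb + 6 for each unit, where Pb is the price buyers pay.
On the curves, Pb = 2095/7 - (5/7)x and Ps = 234/7 + (1/7)x; the wedge Ps − Pb = 6 gives 234/7 + (1/7)x − (2095/7 - (5/7)x) = 6, so x' = 1903/6.
Then Pb = 2095/7 − (5/7)·(1903/6) = 3055/42 and Ps = 234/7 + (1/7)·(1903/6) = 3307/42.
ΔCS = ½(1861/6 + 1903/6)(3265/42 − 3055/42) = 4705/3; ΔPS = ½(1861/6 + 1903/6)(3307/42 − 3265/42) = 941/3.
Government spending = 6 × 1903/6 = 1903.
DWL = ½ × 6 × (1903/6 − 1861/6) = 21; fraction = 21 / 1903 = 21/1903.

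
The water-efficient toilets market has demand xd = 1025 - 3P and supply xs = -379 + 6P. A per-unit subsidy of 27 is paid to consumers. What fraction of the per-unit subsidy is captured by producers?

Pre-subsidy: 1025 - 3P = -379 + 6P gives P* = 156, x* = 557.
With the rebate, buyers effectively pay Pb = Ps − 27, where Ps is the price sellers receive.
Demand in terms of Ps becomes xd = 1025 − 3(Ps − 27) = 1106 - 3Ps. Setting this equal to supply: 1106 - 3Ps = -379 + 6Ps, so Ps = 165.
Buyers pay Pb = 165 − 27 = 138; x' = -379 + 6·165 = 611.
Buyers' price falls by P* − Pb = 156 − 138 = 18; sellers' price rises by Ps − P* = 165 − 156 = 9.
So producers capture 9/27 = 1/3 of each unit of subsidy.

Producer share = 1/3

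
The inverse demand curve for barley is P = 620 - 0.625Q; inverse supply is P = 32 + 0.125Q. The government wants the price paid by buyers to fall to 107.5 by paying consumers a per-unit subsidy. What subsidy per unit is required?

Required subsidy s = 27 per unit

At a buyer price of 107.5, quantity demanded is 992 − 1.6·107.5 = 820.
Sellers supply 820 only when they receive Ps = 32 + 0.125·820 = 134.5.
s = Ps − Pb = 134.5 − 107.5 = 27.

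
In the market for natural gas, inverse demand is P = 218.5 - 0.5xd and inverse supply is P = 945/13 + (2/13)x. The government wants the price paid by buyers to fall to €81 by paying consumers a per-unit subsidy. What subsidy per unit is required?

Required subsidy s = €34 per unit

At a buyer price of 81, quantity demanded is 437 − 2·81 = 275.
Sellers supply 275 only when they receive Ps = 945/13 + (2/13)·275 = 115.
s = Ps − Pb = 115 − 81 = 34.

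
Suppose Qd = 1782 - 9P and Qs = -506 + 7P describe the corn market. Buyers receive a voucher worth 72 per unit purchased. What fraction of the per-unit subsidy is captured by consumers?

Consumer share = 0.4375

Pre-subsidy: 1782 - 9P = -506 + 7P gives P* = 143, Q* = 495.
With the rebate, buyers effectively pay Pb = Ps − 72, where Ps is the price sellers receive.
Demand in terms of Ps becomes Qd = 1782 − 9(Ps − 72) = 2430 - 9Ps. Setting this equal to supply: 2430 - 9Ps = -506 + 7Ps, so Ps = 183.5.
Buyers pay Pb = 183.5 − 72 = 111.5; Q' = -506 + 7·183.5 = 778.5.
Buyers' price falls by P* − Pb = 143 − 111.5 = 31.5; sellers' price rises by Ps − P* = 183.5 − 143 = 40.5.
So consumers capture 31.5/72 = 0.4375 of each unit of subsidy.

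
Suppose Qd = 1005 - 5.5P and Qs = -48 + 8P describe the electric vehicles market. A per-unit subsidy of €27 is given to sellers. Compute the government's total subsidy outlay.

Government cost = €17928

Pre-subsidy: 1005 - 5.5P = -48 + 8P gives P* = 78, Q* = 576.
With the subsidy, sellers receive Ps = Pb + 27 for each unit, where Pb is the price buyers pay.
Supply in terms of Pb becomes Qs = -48 + 8(Pb + 27) = 168 + 8Pb. Setting this equal to demand: 1005 - 5.5Pb = 168 + 8Pb, so Pb = 62.
Sellers receive Ps = 62 + 27 = 89; Q' = 1005 − 5.5·62 = 664.
Government outlay = subsidy × quantity = 27 × 664 = 17928.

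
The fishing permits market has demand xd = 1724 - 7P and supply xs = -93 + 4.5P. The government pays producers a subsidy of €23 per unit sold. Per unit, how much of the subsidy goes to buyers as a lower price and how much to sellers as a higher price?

Pre-subsidy: 1724 - 7P = -93 + 4.5P gives P* = 158, x* = 618.
With the subsidy, sellers receive Ps = Pb + 23 for each unit, where Pb is the price buyers pay.
Supply in terms of Pb becomes xs = -93 + 4.5(Pb + 23) = 10.5 + 4.5Pb. Setting this equal to demand: 1724 - 7Pb = 10.5 + 4.5Pb, so Pb = 149.
Sellers receive Ps = 149 + 23 = 172; x' = 1724 − 7·149 = 681.
Buyers' price falls by P* − Pb = 158 − 149 = 9; sellers' price rises by Ps − P* = 172 − 158 = 14.

Buyers gain €9 per unit; sellers gain €14 per unit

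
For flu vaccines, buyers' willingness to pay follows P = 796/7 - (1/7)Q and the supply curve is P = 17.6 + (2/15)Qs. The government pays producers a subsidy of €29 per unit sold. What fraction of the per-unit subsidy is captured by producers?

Pre-subsidy: 796/7 - (1/7)Q = 17.6 + (2/15)Q gives Q* = 348 and P* = 64.
With the subsidy, sellers receive Ps = Pb + 29 for each unit, where Pb is the price buyers pay.
On the curves, Pb = 796/7 - (1/7)Q and Ps = 17.6 + (2/15)Q; the wedge Ps − Pb = 29 gives 17.6 + (2/15)Q − (796/7 - (1/7)Q) = 29, so Q' = 453.
Then Pb = 796/7 − (1/7)·453 = 49 and Ps = 17.6 + (2/15)·453 = 78.
Buyers' price falls by P* − Pb = 64 − 49 = 15; sellers' price rises by Ps − P* = 78 − 64 = 14.
So producers capture 14/29 = 14/29 of each unit of subsidy.

Producer share = 14/29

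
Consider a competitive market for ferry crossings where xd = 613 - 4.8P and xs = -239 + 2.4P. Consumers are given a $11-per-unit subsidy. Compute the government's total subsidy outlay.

Government cost = $688.6

Pre-subsidy: 613 - 4.8P = -239 + 2.4P gives P* = 355/3, x* = 45.
With the rebate, buyers effectively pay Pb = Ps − 11, where Ps is the price sellers receive.
Demand in terms of Ps becomes xd = 613 − 4.8(Ps − 11) = 665.8 - 4.8Ps. Setting this equal to supply: 665.8 - 4.8Ps = -239 + 2.4Ps, so Ps = 377/3.
Buyers pay Pb = 377/3 − 11 = 344/3; x' = -239 + 2.4·(377/3) = 62.6.
Government outlay = subsidy × quantity = 11 × 62.6 = 688.6.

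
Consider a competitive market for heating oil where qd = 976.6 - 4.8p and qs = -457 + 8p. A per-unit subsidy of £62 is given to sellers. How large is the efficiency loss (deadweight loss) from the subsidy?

Pre-subsidy: 976.6 - 4.8p = -457 + 8p gives p* = 112, q* = 439.
With the subsidy, sellers receive ps = pb + 62 for each unit, where pb is the price buyers pay.
Supply in terms of pb becomes qs = -457 + 8(pb + 62) = 39 + 8pb. Setting this equal to demand: 976.6 - 4.8pb = 39 + 8pb, so pb = 73.25.
Sellers receive ps = 73.25 + 62 = 135.25; q' = 976.6 − 4.8·73.25 = 625.
The subsidy expands output by 625 − 439 = 186 past the efficient level; on those units the gap between marginal cost and willingness to pay runs from 0 up to 62.
DWL = ½ × 62 × 186 = 5766.

Deadweight loss = £5766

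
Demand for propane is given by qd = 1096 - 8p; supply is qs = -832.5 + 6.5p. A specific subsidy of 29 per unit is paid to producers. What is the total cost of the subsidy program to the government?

Government cost = 3944

Pre-subsidy: 1096 - 8p = -832.5 + 6.5p gives p* = 133, q* = 32.
With the subsidy, sellers receive ps = pb + 29 for each unit, where pb is the price buyers pay.
Supply in terms of pb becomes qs = -832.5 + 6.5(pb + 29) = -644 + 6.5pb. Setting this equal to demand: 1096 - 8pb = -644 + 6.5pb, so pb = 120.
Sellers receive ps = 120 + 29 = 149; q' = 1096 − 8·120 = 136.
Government outlay = subsidy × quantity = 29 × 136 = 3944.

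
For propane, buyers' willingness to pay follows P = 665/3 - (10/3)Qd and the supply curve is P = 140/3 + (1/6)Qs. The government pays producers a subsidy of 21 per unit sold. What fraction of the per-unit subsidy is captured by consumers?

Consumer share = 20/21

Pre-subsidy: 665/3 - (10/3)Q = 140/3 + (1/6)Q gives Q* = 50 and P* = 55.
With the subsidy, sellers receive Ps = Pb + 21 for each unit, where Pb is the price buyers pay.
On the curves, Pb = 665/3 - (10/3)Q and Ps = 140/3 + (1/6)Q; the wedge Ps − Pb = 21 gives 140/3 + (1/6)Q − (665/3 - (10/3)Q) = 21, so Q' = 56.
Then Pb = 665/3 − (10/3)·56 = 35 and Ps = 140/3 + (1/6)·56 = 56.
Buyers' price falls by P* − Pb = 55 − 35 = 20; sellers' price rises by Ps − P* = 56 − 55 = 1.
So consumers capture 20/21 = 20/21 of each unit of subsidy.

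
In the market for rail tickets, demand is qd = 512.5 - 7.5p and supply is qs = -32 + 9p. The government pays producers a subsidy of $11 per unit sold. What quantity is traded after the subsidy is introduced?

Pre-subsidy: 512.5 - 7.5p = -32 + 9p gives p* = 33, q* = 265.
With the subsidy, sellers receive ps = pb + 11 for each unit, where pb is the price buyers pay.
Supply in terms of pb becomes qs = -32 + 9(pb + 11) = 67 + 9pb. Setting this equal to demand: 512.5 - 7.5pb = 67 + 9pb, so pb = 27.
Sellers receive ps = 27 + 11 = 38; q' = 512.5 − 7.5·27 = 310.

q' = 310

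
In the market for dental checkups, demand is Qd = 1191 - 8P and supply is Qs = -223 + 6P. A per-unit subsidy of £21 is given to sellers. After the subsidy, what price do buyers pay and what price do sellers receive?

Buyers pay £92; sellers receive £113

Pre-subsidy: 1191 - 8P = -223 + 6P gives P* = 101, Q* = 383.
With the subsidy, sellers receive Ps = Pb + 21 for each unit, where Pb is the price buyers pay.
Supply in terms of Pb becomes Qs = -223 + 6(Pb + 21) = -97 + 6Pb. Setting this equal to demand: 1191 - 8Pb = -97 + 6Pb, so Pb = 92.
Sellers receive Ps = 92 + 21 = 113; Q' = 1191 − 8·92 = 455.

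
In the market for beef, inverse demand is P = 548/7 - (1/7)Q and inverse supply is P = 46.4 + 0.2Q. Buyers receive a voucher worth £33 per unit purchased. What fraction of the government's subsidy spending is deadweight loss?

Pre-subsidy: 548/7 - (1/7)Q = 46.4 + 0.2Q gives Q* = 93 and P* = 65.
With the rebate, buyers effectively pay Pb = Ps − 33, where Ps is the price sellers receive.
On the curves, Pb = 548/7 - (1/7)Q and Ps = 46.4 + 0.2Q; the wedge Ps − Pb = 33 gives 46.4 + 0.2Q − (548/7 - (1/7)Q) = 33, so Q' = 189.25.
Then Pb = 548/7 − (1/7)·189.25 = 51.25 and Ps = 46.4 + 0.2·189.25 = 84.25.
ΔCS = ½(93 + 189.25)(65 − 51.25) = 1940.46875; ΔPS = ½(93 + 189.25)(84.25 − 65) = 2716.65625.
Government spending = 33 × 189.25 = 6245.25.
DWL = ½ × 33 × (189.25 − 93) = 1588.125; fraction = 1588.125 / 6245.25 = 385/1514.

DWL / government spending = 385/1514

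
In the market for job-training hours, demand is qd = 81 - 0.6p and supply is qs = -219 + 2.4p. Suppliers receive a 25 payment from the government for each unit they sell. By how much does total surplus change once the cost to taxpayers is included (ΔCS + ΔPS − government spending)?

Net change in total surplus = -150

Pre-subsidy: 81 - 0.6p = -219 + 2.4p gives p* = 100, q* = 21.
With the subsidy, sellers receive ps = pb + 25 for each unit, where pb is the price buyers pay.
Supply in terms of pb becomes qs = -219 + 2.4(pb + 25) = -159 + 2.4pb. Setting this equal to demand: 81 - 0.6pb = -159 + 2.4pb, so pb = 80.
Sellers receive ps = 80 + 25 = 105; q' = 81 − 0.6·80 = 33.
ΔCS = ½(21 + 33)(100 − 80) = 540; ΔPS = ½(21 + 33)(105 − 100) = 135.
Government spending = 25 × 33 = 825.
Net change = 540 + 135 − 825 = -150. The loss equals the DWL triangle ½·25·12.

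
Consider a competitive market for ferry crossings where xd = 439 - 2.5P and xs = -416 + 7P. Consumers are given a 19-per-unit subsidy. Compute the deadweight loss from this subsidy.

Pre-subsidy: 439 - 2.5P = -416 + 7P gives P* = 90, x* = 214.
With the rebate, buyers effectively pay Pb = Ps − 19, where Ps is the price sellers receive.
Demand in terms of Ps becomes xd = 439 − 2.5(Ps − 19) = 486.5 - 2.5Ps. Setting this equal to supply: 486.5 - 2.5Ps = -416 + 7Ps, so Ps = 95.
Buyers pay Pb = 95 − 19 = 76; x' = -416 + 7·95 = 249.
The subsidy expands output by 249 − 214 = 35 past the efficient level; on those units the gap between marginal cost and willingness to pay runs from 0 up to 19.
DWL = ½ × 19 × 35 = 332.5.

Deadweight loss = 332.5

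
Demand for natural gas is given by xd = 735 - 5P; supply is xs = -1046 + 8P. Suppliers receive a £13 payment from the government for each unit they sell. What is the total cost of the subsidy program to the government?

Pre-subsidy: 735 - 5P = -1046 + 8P gives P* = 137, x* = 50.
With the subsidy, sellers receive Ps = Pb + 13 for each unit, where Pb is the price buyers pay.
Supply in terms of Pb becomes xs = -1046 + 8(Pb + 13) = -942 + 8Pb. Setting this equal to demand: 735 - 5Pb = -942 + 8Pb, so Pb = 129.
Sellers receive Ps = 129 + 13 = 142; x' = 735 − 5·129 = 90.
Government outlay = subsidy × quantity = 13 × 90 = 1170.

Government cost = £1170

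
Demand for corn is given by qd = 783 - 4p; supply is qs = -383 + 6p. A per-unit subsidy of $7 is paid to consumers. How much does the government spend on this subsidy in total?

Government cost = $2333.8

Pre-subsidy: 783 - 4p = -383 + 6p gives p* = 116.6, q* = 316.6.
With the rebate, buyers effectively pay pb = ps − 7, where ps is the price sellers receive.
Demand in terms of ps becomes qd = 783 − 4(ps − 7) = 811 - 4ps. Setting this equal to supply: 811 - 4ps = -383 + 6ps, so ps = 119.4.
Buyers pay pb = 119.4 − 7 = 112.4; q' = -383 + 6·119.4 = 333.4.
Government outlay = subsidy × quantity = 7 × 333.4 = 2333.8.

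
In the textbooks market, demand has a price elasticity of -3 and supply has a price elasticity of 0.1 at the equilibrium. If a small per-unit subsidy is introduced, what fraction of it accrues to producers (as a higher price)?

For a small subsidy around the equilibrium, the benefit split depends on the relative slopes, which at a point are proportional to the elasticities.
Buyer share = εs/(εs + |εd|) = 0.1/(0.1 + 3) = 1/31; seller share = |εd|/(εs + |εd|) = 30/31.
So producers capture 30/31 of the subsidy.

Producer share = 30/31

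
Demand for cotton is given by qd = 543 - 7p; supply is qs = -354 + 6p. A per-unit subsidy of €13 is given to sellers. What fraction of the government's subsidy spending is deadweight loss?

DWL / government spending = 7/34

Pre-subsidy: 543 - 7p = -354 + 6p gives p* = 69, q* = 60.
With the subsidy, sellers receive ps = pb + 13 for each unit, where pb is the price buyers pay.
Supply in terms of pb becomes qs = -354 + 6(pb + 13) = -276 + 6pb. Setting this equal to demand: 543 - 7pb = -276 + 6pb, so pb = 63.
Sellers receive ps = 63 + 13 = 76; q' = 543 − 7·63 = 102.
ΔCS = ½(60 + 102)(69 − 63) = 486; ΔPS = ½(60 + 102)(76 − 69) = 567.
Government spending = 13 × 102 = 1326.
DWL = ½ × 13 × (102 − 60) = 273; fraction = 273 / 1326 = 7/34.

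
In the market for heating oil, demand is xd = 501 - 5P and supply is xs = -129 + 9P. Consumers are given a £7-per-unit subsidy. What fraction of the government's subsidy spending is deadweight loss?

DWL / government spending = 15/398

Pre-subsidy: 501 - 5P = -129 + 9P gives P* = 45, x* = 276.
With the rebate, buyers effectively pay Pb = Ps − 7, where Ps is the price sellers receive.
Demand in terms of Ps becomes xd = 501 − 5(Ps − 7) = 536 - 5Ps. Setting this equal to supply: 536 - 5Ps = -129 + 9Ps, so Ps = 47.5.
Buyers pay Pb = 47.5 − 7 = 40.5; x' = -129 + 9·47.5 = 298.5.
ΔCS = ½(276 + 298.5)(45 − 40.5) = 1292.625; ΔPS = ½(276 + 298.5)(47.5 − 45) = 718.125.
Government spending = 7 × 298.5 = 2089.5.
DWL = ½ × 7 × (298.5 − 276) = 78.75; fraction = 78.75 / 2089.5 = 15/398.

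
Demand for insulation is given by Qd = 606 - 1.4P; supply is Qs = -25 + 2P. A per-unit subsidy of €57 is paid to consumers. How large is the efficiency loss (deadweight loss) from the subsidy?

Deadweight loss = 22743/17

Pre-subsidy: 606 - 1.4P = -25 + 2P gives P* = 3155/17, Q* = 5885/17.
With the rebate, buyers effectively pay Pb = Ps − 57, where Ps is the price sellers receive.
Demand in terms of Ps becomes Qd = 606 − 1.4(Ps − 57) = 685.8 - 1.4Ps. Setting this equal to supply: 685.8 - 1.4Ps = -25 + 2Ps, so Ps = 3554/17.
Buyers pay Pb = 3554/17 − 57 = 2585/17; Q' = -25 + 2·(3554/17) = 6683/17.
The subsidy expands output by 6683/17 − 5885/17 = 798/17 past the efficient level; on those units the gap between marginal cost and willingness to pay runs from 0 up to 57.
DWL = ½ × 57 × 798/17 = 22743/17.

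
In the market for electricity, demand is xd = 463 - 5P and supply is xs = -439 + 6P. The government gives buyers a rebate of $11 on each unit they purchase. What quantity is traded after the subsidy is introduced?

Pre-subsidy: 463 - 5P = -439 + 6P gives P* = 82, x* = 53.
With the rebate, buyers effectively pay Pb = Ps − 11, where Ps is the price sellers receive.
Demand in terms of Ps becomes xd = 463 − 5(Ps − 11) = 518 - 5Ps. Setting this equal to supply: 518 - 5Ps = -439 + 6Ps, so Ps = 87.
Buyers pay Pb = 87 − 11 = 76; x' = -439 + 6·87 = 83.

x' = 83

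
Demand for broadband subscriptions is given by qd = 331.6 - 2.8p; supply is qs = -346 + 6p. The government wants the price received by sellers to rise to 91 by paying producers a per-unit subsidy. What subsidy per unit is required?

At a seller price of 91, quantity supplied is -346 + 6·91 = 200.
Buyers absorb 200 only when they pay pb with 331.6 − 2.8·pb = 200, i.e. pb = 47.
s = ps − pb = 91 − 47 = 44.

Required subsidy s = 44 per unit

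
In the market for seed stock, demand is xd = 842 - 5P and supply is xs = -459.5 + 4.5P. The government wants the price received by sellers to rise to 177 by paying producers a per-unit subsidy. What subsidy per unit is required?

Required subsidy s = 76 per unit

At a seller price of 177, quantity supplied is -459.5 + 4.5·177 = 337.
Buyers absorb 337 only when they pay Pb with 842 − 5·Pb = 337, i.e. Pb = 101.
s = Ps − Pb = 177 − 101 = 76.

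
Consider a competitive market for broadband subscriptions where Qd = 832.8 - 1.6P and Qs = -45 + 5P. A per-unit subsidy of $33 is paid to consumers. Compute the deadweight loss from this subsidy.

Pre-subsidy: 832.8 - 1.6P = -45 + 5P gives P* = 133, Q* = 620.
With the rebate, buyers effectively pay Pb = Ps − 33, where Ps is the price sellers receive.
Demand in terms of Ps becomes Qd = 832.8 − 1.6(Ps − 33) = 885.6 - 1.6Ps. Setting this equal to supply: 885.6 - 1.6Ps = -45 + 5Ps, so Ps = 141.
Buyers pay Pb = 141 − 33 = 108; Q' = -45 + 5·141 = 660.
The subsidy expands output by 660 − 620 = 40 past the efficient level; on those units the gap between marginal cost and willingness to pay runs from 0 up to 33.
DWL = ½ × 33 × 40 = 660.

Deadweight loss = $660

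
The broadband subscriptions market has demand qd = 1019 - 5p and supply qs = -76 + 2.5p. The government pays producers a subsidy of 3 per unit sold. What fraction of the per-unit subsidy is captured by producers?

Pre-subsidy: 1019 - 5p = -76 + 2.5p gives p* = 146, q* = 289.
With the subsidy, sellers receive ps = pb + 3 for each unit, where pb is the price buyers pay.
Supply in terms of pb becomes qs = -76 + 2.5(pb + 3) = -68.5 + 2.5pb. Setting this equal to demand: 1019 - 5pb = -68.5 + 2.5pb, so pb = 145.
Sellers receive ps = 145 + 3 = 148; q' = 1019 − 5·145 = 294.
Buyers' price falls by p* − pb = 146 − 145 = 1; sellers' price rises by ps − p* = 148 − 146 = 2.
So producers capture 2/3 = 2/3 of each unit of subsidy.

Producer share = 2/3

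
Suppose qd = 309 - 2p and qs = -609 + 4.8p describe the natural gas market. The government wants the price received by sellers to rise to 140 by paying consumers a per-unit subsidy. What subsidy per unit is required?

At a seller price of 140, quantity supplied is -609 + 4.8·140 = 63.
Buyers absorb 63 only when they pay pb with 309 − 2·pb = 63, i.e. pb = 123.
s = ps − pb = 140 − 123 = 17.

Required subsidy s = 17 per unit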